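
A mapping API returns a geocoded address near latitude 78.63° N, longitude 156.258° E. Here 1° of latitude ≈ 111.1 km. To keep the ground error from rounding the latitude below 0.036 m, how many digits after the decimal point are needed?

One degree of latitude covers 111100 m.
With N decimal places the half-ulp bound is 0.5·10⁻ᴺ°, or 0.5·10⁻ᴺ × 111100 m on the ground.
Need 0.5 × 111100 × 10⁻ᴺ ≤ 0.036 → 10⁻ᴺ ≤ 6.481e-07, so N ≥ 6.19.
N = 6 would give 0.0555 m (too coarse); N = 7 gives 0.00556 m ≤ 0.036 m.

7 decimal places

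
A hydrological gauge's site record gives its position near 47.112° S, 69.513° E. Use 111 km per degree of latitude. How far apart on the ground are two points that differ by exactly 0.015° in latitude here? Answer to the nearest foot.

0.015° × 111000 m/° = 1665 m.
Converting: 1665 m × 3.2808 ft/m ≈ 5462.6 ft.

5463 feet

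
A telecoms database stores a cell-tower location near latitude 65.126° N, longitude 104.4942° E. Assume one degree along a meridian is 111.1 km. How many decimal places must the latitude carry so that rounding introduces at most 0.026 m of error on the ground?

One degree of latitude covers 111100 m.
N decimal places → at most half a unit in the last place, 0.5 × 10⁻ᴺ° = 111100/2 × 10⁻ᴺ m.
Setting 55550 × 10⁻ᴺ ≤ 0.026 gives 10ᴺ ≥ 2.137e+06, i.e. N ≥ 6.33.
N = 6 would give 0.0555 m (too coarse); N = 7 gives 0.00556 m ≤ 0.026 m.

7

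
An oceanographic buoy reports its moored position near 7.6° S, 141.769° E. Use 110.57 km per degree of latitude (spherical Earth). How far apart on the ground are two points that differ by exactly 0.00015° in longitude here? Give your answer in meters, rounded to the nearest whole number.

0.00015° of longitude at 7.6° is 0.00015 × 110570 × cos 7.6° ≈ 0.00015 × 109599 = 16.4398 m.

16 meters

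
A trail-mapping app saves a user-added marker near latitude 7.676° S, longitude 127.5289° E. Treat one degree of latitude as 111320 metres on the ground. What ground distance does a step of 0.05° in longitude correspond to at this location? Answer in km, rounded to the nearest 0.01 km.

One degree of longitude here spans 111320 × cos 7.676° = 111320 × 0.9910 ≈ 110322 m; 0.05° of that is 5516.12 m.
That is 5516.12 m = 5.5161 km.

5.52 km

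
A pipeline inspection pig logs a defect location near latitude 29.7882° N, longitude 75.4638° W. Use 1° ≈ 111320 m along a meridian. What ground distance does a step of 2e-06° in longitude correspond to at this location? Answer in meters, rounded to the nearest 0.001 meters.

0.193 meters

2e-06° of longitude at 29.7882° is 2e-06 × 111320 × cos 29.7882° ≈ 2e-06 × 96611 = 0.193222 m.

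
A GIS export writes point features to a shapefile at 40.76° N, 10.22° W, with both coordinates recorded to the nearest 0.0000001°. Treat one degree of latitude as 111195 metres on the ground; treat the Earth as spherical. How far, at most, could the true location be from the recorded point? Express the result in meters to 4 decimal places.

Rounding to 7 decimal places leaves each coordinate within ±5e-08° of the true value.
North–south component: 5e-08° × 111195 = 0.00555975 m.
East–west component at 40.76°: 5e-08° × 111195 × cos 40.76° ≈ 5e-08 × 84224.8 ≈ 0.00421124 m.
Combining orthogonally: (0.00555975² + 0.00421124²)^½ ≈ 0.00697462 m.

0.0070 meters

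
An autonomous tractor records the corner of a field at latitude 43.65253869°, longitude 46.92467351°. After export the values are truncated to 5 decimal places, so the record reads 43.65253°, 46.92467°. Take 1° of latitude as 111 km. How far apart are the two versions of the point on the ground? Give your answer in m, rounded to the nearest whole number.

1 m

The latitude changed by +0.00000869° and the longitude by +0.00000351°.
N–S: 0.00000869° × 111000 m/° = 0.96459 m.
East–west at this latitude: 0.00000351° × 111000 × cos 43.6525° ≈ 0.00000351 × 80312.9 = 0.281898 m.
Hypotenuse of the two orthogonal shifts: √(0.96459² + 0.281898²) = 1.00494 m.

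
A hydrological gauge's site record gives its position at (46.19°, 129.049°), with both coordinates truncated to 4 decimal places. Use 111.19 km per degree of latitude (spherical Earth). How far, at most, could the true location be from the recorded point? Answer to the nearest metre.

Truncating at 4 decimal places can drop up to a full unit in the last place, so each coordinate may be off by as much as 0.0001°.
North–south component: 0.0001° × 111190 = 11.119 m.
Longitude error → 0.0001 × 111190 × cos 46.19° = 0.0001 × 111190 × 0.6923 ≈ 7.69734 m.
Worst case both components are at the extreme and orthogonal: √(11.119² + 7.69734²) ≈ 13.5234 m.

14 metres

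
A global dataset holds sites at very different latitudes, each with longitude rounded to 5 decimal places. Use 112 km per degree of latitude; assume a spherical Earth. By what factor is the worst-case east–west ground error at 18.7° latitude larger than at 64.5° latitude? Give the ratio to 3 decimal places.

Rounding to 5 decimal places leaves the longitude within ±5e-06° of the true value.
At 18.7°: 5e-06° × 112000 × cos 18.7° = 5e-06 × 112000 × 0.9472 ≈ 0.53044 m.
Error at 64.5° = 5e-06° × 112000 × cos 64.5° ≈ 0.56 × 0.4305 = 0.24109 m.
Ratio: 0.53044 / 0.24109 = cos 18.7° / cos 64.5° ≈ 2.2002.

2.200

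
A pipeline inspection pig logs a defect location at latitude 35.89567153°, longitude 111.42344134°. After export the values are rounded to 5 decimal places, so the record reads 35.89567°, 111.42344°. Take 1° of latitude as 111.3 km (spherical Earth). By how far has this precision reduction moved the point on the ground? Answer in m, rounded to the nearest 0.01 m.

0.21 m

The latitude changed by +0.00000153° and the longitude by +0.00000134°.
North–south shift: 0.00000153 × 111300 = 0.170289 m.
East–west at this latitude: 0.00000134° × 111300 × cos 35.8957° ≈ 0.00000134 × 90162.6 = 0.120818 m.
Distance: √(0.170289² + 0.120818²) ≈ 0.208795 m.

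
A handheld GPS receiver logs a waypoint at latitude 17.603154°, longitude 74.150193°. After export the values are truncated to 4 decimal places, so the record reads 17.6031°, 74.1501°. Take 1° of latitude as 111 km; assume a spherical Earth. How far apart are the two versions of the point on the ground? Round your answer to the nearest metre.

12 metres

The latitude changed by +0.000054° and the longitude by +0.000093°.
North–south shift: 0.000054 × 111000 = 5.994 m.
East–west at this latitude: 0.000093° × 111000 × cos 17.6031° ≈ 0.000093 × 105802 = 9.83962 m.
Distance: √(5.994² + 9.83962²) ≈ 11.5216 m.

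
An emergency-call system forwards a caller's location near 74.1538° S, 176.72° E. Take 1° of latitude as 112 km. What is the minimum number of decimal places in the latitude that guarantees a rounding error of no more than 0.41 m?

One degree of latitude covers 112000 m.
Rounding to N decimal places gives at most 0.5 × 10⁻ᴺ degrees of error, i.e. 0.5 × 10⁻ᴺ × 112000 m.
Need 0.5 × 112000 × 10⁻ᴺ ≤ 0.41 → 10⁻ᴺ ≤ 7.321e-06, so N ≥ 5.14.
N = 5 would give 0.56 m (too coarse); N = 6 gives 0.056 m ≤ 0.41 m.

6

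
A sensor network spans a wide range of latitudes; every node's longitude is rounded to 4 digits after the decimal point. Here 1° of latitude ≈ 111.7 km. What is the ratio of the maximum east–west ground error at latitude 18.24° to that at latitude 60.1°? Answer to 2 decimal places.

Rounding to 4 decimal places leaves the longitude within ±5e-05° of the true value.
At 18.24°: 5e-05° × 111700 × cos 18.24° = 5e-05 × 111700 × 0.9498 ≈ 5.3044 m.
At 60.1°: 5e-05° × 111700 × cos 60.1° = 5e-05 × 111700 × 0.4985 ≈ 2.7841 m.
Ratio: 5.3044 / 2.7841 = cos 18.24° / cos 60.1° ≈ 1.9053.

1.91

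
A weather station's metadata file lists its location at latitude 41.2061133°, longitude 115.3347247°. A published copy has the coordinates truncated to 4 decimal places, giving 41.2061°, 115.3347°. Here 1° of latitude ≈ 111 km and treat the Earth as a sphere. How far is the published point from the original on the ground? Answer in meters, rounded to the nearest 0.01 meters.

Δlat = 41.2061133 − 41.2061 = +0.0000133°; Δlon = 115.3347247 − 115.3347 = +0.0000247°.
N–S: 0.0000133° × 111000 m/° = 1.4763 m.
E–W at 41.2061°: 0.0000247° × 111000 × cos 41.2061° = 0.0000247 × 111000 × 0.7523 ≈ 2.0627 m.
Hypotenuse of the two orthogonal shifts: √(1.4763² + 2.0627²) = 2.53657 m.

2.54 meters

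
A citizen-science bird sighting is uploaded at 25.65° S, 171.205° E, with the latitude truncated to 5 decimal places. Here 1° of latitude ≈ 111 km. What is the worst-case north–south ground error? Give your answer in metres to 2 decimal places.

Truncating at 5 decimal places can drop up to a full unit in the last place, so the latitude may be off by as much as 1e-05°.
So the N–S error is at most 1e-05 × 111000 = 1.11 m.

1.11 metres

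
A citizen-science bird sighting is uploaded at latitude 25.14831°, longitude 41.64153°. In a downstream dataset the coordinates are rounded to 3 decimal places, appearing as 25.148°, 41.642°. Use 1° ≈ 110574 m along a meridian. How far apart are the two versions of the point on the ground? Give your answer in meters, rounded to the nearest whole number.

58 meters

Δlat = 25.14831 − 25.148 = +0.00031°; Δlon = 41.64153 − 41.642 = -0.00047°.
N–S: 0.00031° × 110574 m/° = 34.2779 m.
East–west at this latitude: -0.00047° × 110574 × cos 25.148° ≈ -0.00047 × 100093 = -47.0437 m.
Hypotenuse of the two orthogonal shifts: √(34.2779² + 47.0437²) = 58.2073 m.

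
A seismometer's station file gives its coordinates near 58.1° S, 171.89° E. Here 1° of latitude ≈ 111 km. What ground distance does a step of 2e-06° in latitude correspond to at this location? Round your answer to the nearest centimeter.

22 centimeters

Along a meridian 2e-06° is 2e-06 × 111000 = 0.222 m.
That is 0.222 m = 22.2 cm.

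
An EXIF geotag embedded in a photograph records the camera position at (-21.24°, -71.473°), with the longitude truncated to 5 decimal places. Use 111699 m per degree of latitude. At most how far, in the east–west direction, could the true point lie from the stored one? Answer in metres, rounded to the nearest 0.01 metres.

Truncating at 5 decimal places can drop up to a full unit in the last place, so the longitude may be off by as much as 1e-05°.
Parallels shrink by cos φ, so at 21.24° a degree of longitude is 111699 × 0.9321 ≈ 104111 m.
East–west error: 1e-05° × 104111 m/° ≈ 1.04111 m.

1.04 metres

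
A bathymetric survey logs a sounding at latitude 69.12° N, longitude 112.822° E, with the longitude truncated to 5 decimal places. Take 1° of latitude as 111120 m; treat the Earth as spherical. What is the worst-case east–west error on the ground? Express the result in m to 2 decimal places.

Truncating at 5 decimal places can drop up to a full unit in the last place, so the longitude may be off by as much as 1e-05°.
At latitude 69.12° a degree of longitude spans 111120 m × cos 69.12° = 111120 × 0.3564 ≈ 39604.5 m.
East–west error: 1e-05° × 39604.5 m/° ≈ 0.396045 m.

0.40 m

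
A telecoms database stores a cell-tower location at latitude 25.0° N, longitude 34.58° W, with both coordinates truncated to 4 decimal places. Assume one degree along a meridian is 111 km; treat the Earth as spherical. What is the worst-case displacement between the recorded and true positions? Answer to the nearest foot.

Truncating at 4 decimal places can drop up to a full unit in the last place, so each coordinate may be off by as much as 0.0001°.
N–S: 0.0001° × 111000 m/° = 11.1 m.
E–W at 25°: 0.0001° × 111000 × cos 25° = 0.0001 × 111000 × 0.9063 ≈ 10.06 m.
Combining orthogonally: (11.1² + 10.06²)^½ ≈ 14.9805 m.
Converting: 14.9805 m × 3.2808 ft/m ≈ 49.148 ft.

49 feet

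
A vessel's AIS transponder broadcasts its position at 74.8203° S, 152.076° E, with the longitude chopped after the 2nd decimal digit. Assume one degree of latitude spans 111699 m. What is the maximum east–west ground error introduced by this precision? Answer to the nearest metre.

Truncating at 2 decimal places can drop up to a full unit in the last place, so the longitude may be off by as much as 0.01°.
Parallels shrink by cos φ, so at 74.8203° a degree of longitude is 111699 × 0.2618 ≈ 29248.1 m.
East–west error: 0.01° × 29248.1 m/° ≈ 292.481 m.

292 metres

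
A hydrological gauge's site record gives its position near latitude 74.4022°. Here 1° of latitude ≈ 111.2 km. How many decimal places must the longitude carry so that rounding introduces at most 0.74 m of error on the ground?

5

At 74.4022° one degree of longitude covers 111200 × cos 74.4022° ≈ 111200 × 0.2689 ≈ 29899.8 m.
With N decimal places the half-ulp bound is 0.5·10⁻ᴺ°, or 0.5·10⁻ᴺ × 29899.8 m on the ground.
Setting 14949.9 × 10⁻ᴺ ≤ 0.74 gives 10ᴺ ≥ 2.02e+04, i.e. N ≥ 4.31.
At 4 places the error can reach 1.49 m, but 5 places keeps it to 0.149 m.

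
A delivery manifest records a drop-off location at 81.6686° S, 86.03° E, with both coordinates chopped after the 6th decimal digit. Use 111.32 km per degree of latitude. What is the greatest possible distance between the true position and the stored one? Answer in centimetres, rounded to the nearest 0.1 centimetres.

11.2 centimetres

Truncating at 6 decimal places can drop up to a full unit in the last place, so each coordinate may be off by as much as 1e-06°.
North–south component: 1e-06° × 111320 = 0.11132 m.
Longitude error → 1e-06 × 111320 × cos 81.6686° = 1e-06 × 111320 × 0.1449 ≈ 0.0161301 m.
Combining orthogonally: (0.11132² + 0.0161301²)^½ ≈ 0.112483 m.
That is 0.112483 m = 11.248 cm.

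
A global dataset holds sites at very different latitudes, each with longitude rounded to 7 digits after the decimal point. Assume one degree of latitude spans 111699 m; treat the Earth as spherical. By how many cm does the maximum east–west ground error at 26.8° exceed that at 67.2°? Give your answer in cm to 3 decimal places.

Rounding to 7 decimal places leaves the longitude within ±5e-08° of the true value.
Error at 26.8° = 5e-08° × 111699 × cos 26.8° ≈ 0.0055849 × 0.8926 = 0.004985 m.
Error at 67.2° = 5e-08° × 111699 × cos 67.2° ≈ 0.0055849 × 0.3875 = 0.0021643 m.
So the lower-latitude error exceeds the higher by 0.004985 − 0.0021643 = 0.0028208 m.
That is 0.00282079 m = 0.28208 cm.

0.282 cm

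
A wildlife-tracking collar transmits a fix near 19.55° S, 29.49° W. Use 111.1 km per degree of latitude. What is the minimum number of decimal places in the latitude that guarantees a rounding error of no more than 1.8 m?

One degree of latitude covers 111100 m.
N decimal places → at most half a unit in the last place, 0.5 × 10⁻ᴺ° = 111100/2 × 10⁻ᴺ m.
Need 0.5 × 111100 × 10⁻ᴺ ≤ 1.8 → 10⁻ᴺ ≤ 3.240e-05, so N ≥ 4.49.
So 5 decimal places suffice (0.555 m); 4 would allow up to 5.56 m.

5 decimal places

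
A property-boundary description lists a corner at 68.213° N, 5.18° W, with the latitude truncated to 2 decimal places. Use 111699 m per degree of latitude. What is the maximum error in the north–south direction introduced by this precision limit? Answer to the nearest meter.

1117 meters

Truncating at 2 decimal places can drop up to a full unit in the last place, so the latitude may be off by as much as 0.01°.
Along the meridian that is 0.01° × 111699 m/° = 1116.99 m.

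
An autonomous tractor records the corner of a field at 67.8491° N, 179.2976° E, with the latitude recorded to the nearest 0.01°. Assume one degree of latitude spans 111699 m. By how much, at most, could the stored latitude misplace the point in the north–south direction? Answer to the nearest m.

558 m

Rounding to 2 decimal places leaves the latitude within ±0.005° of the true value.
North–south distance: 0.005° × 111699 m/° = 558.495 m.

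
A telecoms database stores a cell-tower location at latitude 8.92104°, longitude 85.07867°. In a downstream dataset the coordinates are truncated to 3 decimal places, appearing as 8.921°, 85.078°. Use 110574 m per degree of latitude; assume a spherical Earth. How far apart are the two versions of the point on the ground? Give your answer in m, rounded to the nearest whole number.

73 m

Δlat = 8.92104 − 8.921 = +0.00004°; Δlon = 85.07867 − 85.078 = +0.00067°.
North–south shift: 0.00004 × 110574 = 4.42296 m.
East–west at this latitude: 0.00067° × 110574 × cos 8.921° ≈ 0.00067 × 109236 = 73.1884 m.
Hypotenuse of the two orthogonal shifts: √(4.42296² + 73.1884²) = 73.3219 m.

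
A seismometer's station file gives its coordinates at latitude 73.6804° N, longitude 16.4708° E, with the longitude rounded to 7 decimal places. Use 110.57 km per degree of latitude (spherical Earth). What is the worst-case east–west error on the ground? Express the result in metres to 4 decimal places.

Rounding to 7 decimal places leaves the longitude within ±5e-08° of the true value.
At latitude 73.6804° a degree of longitude spans 110570 m × cos 73.6804° = 110570 × 0.2810 ≈ 31069.6 m.
So at most 5e-08° × 31069.6 ≈ 0.00155348 m east–west.

0.0016 metres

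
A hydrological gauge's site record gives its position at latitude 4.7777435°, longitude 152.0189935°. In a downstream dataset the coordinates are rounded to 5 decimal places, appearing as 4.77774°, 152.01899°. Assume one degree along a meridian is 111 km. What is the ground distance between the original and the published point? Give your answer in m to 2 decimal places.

The latitude changed by +0.0000035° and the longitude by +0.0000035°.
North–south shift: 0.0000035 × 111000 = 0.3885 m.
East–west at this latitude: 0.0000035° × 111000 × cos 4.77774° ≈ 0.0000035 × 110614 = 0.38715 m.
Distance: √(0.3885² + 0.38715²) ≈ 0.548468 m.

0.55 m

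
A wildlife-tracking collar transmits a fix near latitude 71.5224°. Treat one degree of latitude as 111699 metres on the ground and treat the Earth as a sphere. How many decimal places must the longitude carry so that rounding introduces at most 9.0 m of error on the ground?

At 71.5224° one degree of longitude covers 111699 × cos 71.5224° ≈ 111699 × 0.3169 ≈ 35401.2 m.
N decimal places → at most half a unit in the last place, 0.5 × 10⁻ᴺ° = 35401.2/2 × 10⁻ᴺ m.
Setting 17700.6 × 10⁻ᴺ ≤ 9.0 gives 10ᴺ ≥ 1967, i.e. N ≥ 3.29.
So 4 decimal places suffice (1.77 m); 3 would allow up to 17.7 m.

4 decimal places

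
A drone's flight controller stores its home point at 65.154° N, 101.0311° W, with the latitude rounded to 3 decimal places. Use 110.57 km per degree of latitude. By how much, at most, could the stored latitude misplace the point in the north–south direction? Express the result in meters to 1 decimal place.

Rounding to 3 decimal places leaves the latitude within ±0.0005° of the true value.
So the N–S error is at most 0.0005 × 110570 = 55.285 m.

55.3 meters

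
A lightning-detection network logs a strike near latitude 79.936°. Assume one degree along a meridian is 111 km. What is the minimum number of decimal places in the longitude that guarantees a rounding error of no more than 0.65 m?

5

At 79.936° one degree of longitude covers 111000 × cos 79.936° ≈ 111000 × 0.1747 ≈ 19397 m.
N decimal places → at most half a unit in the last place, 0.5 × 10⁻ᴺ° = 19397/2 × 10⁻ᴺ m.
Setting 9698.52 × 10⁻ᴺ ≤ 0.65 gives 10ᴺ ≥ 1.492e+04, i.e. N ≥ 4.17.
N = 4 would give 0.97 m (too coarse); N = 5 gives 0.097 m ≤ 0.65 m.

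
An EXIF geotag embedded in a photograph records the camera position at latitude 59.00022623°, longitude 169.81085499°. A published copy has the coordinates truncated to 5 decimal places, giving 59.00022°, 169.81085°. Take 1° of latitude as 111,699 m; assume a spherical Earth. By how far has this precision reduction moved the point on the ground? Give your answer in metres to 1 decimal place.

0.8 metres

The latitude changed by +0.00000623° and the longitude by +0.00000499°.
North–south shift: 0.00000623 × 111699 = 0.695885 m.
E–W at 59.0002°: 0.00000499° × 111699 × cos 59.0002° = 0.00000499 × 111699 × 0.5150 ≈ 0.287069 m.
Combined displacement = (0.695885² + 0.287069²)^½ ≈ 0.752771 m.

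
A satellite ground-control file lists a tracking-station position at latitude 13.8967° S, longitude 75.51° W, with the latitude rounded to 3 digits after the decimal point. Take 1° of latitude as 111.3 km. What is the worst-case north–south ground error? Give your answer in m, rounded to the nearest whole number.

56 m

Rounding to 3 decimal places leaves the latitude within ±0.0005° of the true value.
North–south distance: 0.0005° × 111300 m/° = 55.65 m.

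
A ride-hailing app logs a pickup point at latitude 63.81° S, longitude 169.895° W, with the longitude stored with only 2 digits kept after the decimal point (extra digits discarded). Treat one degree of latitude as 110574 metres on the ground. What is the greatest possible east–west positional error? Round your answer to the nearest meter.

488 meters

Truncating at 2 decimal places can drop up to a full unit in the last place, so the longitude may be off by as much as 0.01°.
One degree of longitude at 63.81° is 110574 × cos 63.81° ≈ 110574 × 0.4413 = 48801.8 m.
Maximum E–W displacement: 0.01 × 48801.8 = 488.018 m.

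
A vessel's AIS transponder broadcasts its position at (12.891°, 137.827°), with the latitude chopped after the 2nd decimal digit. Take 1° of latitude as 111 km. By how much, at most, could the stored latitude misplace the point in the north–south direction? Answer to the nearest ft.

3642 ft

Truncating at 2 decimal places can drop up to a full unit in the last place, so the latitude may be off by as much as 0.01°.
Along the meridian that is 0.01° × 111000 m/° = 1110 m.
Converting: 1110 m × 3.2808 ft/m ≈ 3641.7 ft.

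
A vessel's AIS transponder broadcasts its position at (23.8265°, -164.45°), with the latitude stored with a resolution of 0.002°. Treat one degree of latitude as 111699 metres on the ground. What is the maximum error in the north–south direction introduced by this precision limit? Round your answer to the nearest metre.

112 metres

With a 0.002° grid the true value lies within half a step, ±0.002°/2 = ±0.001°, of the stored one.
So the N–S error is at most 0.001 × 111699 = 111.699 m.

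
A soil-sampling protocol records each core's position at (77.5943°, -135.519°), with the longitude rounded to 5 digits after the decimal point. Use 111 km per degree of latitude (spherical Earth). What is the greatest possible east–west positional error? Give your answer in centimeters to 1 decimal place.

11.9 centimeters

Rounding to 5 decimal places leaves the longitude within ±5e-06° of the true value.
One degree of longitude at 77.5943° is 111000 × cos 77.5943° ≈ 111000 × 0.2148 = 23846.4 m.
Maximum E–W displacement: 5e-06 × 23846.4 = 0.119232 m.
That is 0.119232 m = 11.923 cm.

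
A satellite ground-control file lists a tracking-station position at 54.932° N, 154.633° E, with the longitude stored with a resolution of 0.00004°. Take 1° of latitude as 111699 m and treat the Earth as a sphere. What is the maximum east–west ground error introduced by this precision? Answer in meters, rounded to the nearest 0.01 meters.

1.28 meters

With a 0.00004° grid the true value lies within half a step, ±0.00004°/2 = ±2e-05°, of the stored one.
At latitude 54.932° a degree of longitude spans 111699 m × cos 54.932° = 111699 × 0.5745 ≈ 64176.5 m.
Maximum E–W displacement: 2e-05 × 64176.5 = 1.28353 m.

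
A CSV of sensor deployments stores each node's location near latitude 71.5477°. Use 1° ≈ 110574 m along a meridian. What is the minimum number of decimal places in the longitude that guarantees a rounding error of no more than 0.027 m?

6 decimal places

At 71.5477° one degree of longitude covers 110574 × cos 71.5477° ≈ 110574 × 0.3165 ≈ 34998.3 m.
N decimal places → at most half a unit in the last place, 0.5 × 10⁻ᴺ° = 34998.3/2 × 10⁻ᴺ m.
Need 0.5 × 34998.3 × 10⁻ᴺ ≤ 0.027 → 10⁻ᴺ ≤ 1.543e-06, so N ≥ 5.81.
At 5 places the error can reach 0.175 m, but 6 places keeps it to 0.0175 m.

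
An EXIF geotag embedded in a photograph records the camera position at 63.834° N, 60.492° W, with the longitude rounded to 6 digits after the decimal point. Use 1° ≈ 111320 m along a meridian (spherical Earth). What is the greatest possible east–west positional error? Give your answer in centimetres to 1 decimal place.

Rounding to 6 decimal places leaves the longitude within ±5e-07° of the true value.
One degree of longitude at 63.834° is 111320 × cos 63.834° ≈ 111320 × 0.4410 = 49089.2 m.
So at most 5e-07° × 49089.2 ≈ 0.0245446 m east–west.
That is 0.0245446 m = 2.4545 cm.

2.5 centimetres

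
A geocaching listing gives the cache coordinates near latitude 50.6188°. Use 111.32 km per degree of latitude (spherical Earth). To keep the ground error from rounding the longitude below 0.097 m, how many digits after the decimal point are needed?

6 decimal places

At 50.6188° one degree of longitude covers 111320 × cos 50.6188° ≈ 111320 × 0.6345 ≈ 70630 m.
With N decimal places the half-ulp bound is 0.5·10⁻ᴺ°, or 0.5·10⁻ᴺ × 70630 m on the ground.
Setting 35315 × 10⁻ᴺ ≤ 0.097 gives 10ᴺ ≥ 3.641e+05, i.e. N ≥ 5.56.
So 6 decimal places suffice (0.0353 m); 5 would allow up to 0.353 m.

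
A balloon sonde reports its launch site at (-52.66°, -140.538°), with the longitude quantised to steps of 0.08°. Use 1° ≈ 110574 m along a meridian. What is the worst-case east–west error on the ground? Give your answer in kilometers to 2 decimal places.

With a 0.08° grid the true value lies within half a step, ±0.08°/2 = ±0.04°, of the stored one.
At latitude 52.66° a degree of longitude spans 110574 m × cos 52.66° = 110574 × 0.6065 ≈ 67068 m.
So at most 0.04° × 67068 ≈ 2682.72 m east–west.
That is 2682.72 m = 2.6827 km.

2.68 kilometers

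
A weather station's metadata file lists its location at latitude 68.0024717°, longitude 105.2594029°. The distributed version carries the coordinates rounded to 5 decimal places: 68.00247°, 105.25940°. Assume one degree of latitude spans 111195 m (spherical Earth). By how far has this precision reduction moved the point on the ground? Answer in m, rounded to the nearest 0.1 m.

0.2 m

Δlat = 68.0024717 − 68.00247 = +0.0000017°; Δlon = 105.2594029 − 105.25940 = +0.0000029°.
N–S: 0.0000017° × 111195 m/° = 0.189031 m.
East–west at this latitude: 0.0000029° × 111195 × cos 68.0025° ≈ 0.0000029 × 41649.9 = 0.120785 m.
Hypotenuse of the two orthogonal shifts: √(0.189031² + 0.120785²) = 0.224325 m.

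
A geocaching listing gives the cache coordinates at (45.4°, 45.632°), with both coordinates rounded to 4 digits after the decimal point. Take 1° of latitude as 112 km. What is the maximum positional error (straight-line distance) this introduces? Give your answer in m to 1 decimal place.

Rounding to 4 decimal places leaves each coordinate within ±5e-05° of the true value.
N–S: 5e-05° × 112000 m/° = 5.6 m.
E–W at 45.4°: 5e-05° × 112000 × cos 45.4° = 5e-05 × 112000 × 0.7022 ≈ 3.93206 m.
Combining orthogonally: (5.6² + 3.93206²)^½ ≈ 6.84259 m.

6.8 m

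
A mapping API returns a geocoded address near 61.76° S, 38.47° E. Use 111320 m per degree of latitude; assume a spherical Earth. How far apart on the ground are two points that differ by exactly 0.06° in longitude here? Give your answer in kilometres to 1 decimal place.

3.2 kilometres

One degree of longitude here spans 111320 × cos 61.76° = 111320 × 0.4732 ≈ 52672.8 m; 0.06° of that is 3160.37 m.
That is 3160.37 m = 3.1604 km.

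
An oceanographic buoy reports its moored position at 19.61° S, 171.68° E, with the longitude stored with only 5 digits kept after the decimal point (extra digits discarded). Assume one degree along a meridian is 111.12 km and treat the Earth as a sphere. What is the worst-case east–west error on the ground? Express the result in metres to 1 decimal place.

Truncating at 5 decimal places can drop up to a full unit in the last place, so the longitude may be off by as much as 1e-05°.
At latitude 19.61° a degree of longitude spans 111120 m × cos 19.61° = 111120 × 0.9420 ≈ 104675 m.
So at most 1e-05° × 104675 ≈ 1.04675 m east–west.

1.0 metres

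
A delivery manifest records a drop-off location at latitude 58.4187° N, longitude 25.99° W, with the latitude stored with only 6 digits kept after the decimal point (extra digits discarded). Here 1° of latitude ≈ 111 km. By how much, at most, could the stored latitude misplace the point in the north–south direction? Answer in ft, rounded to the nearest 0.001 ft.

0.364 ft

Truncating at 6 decimal places can drop up to a full unit in the last place, so the latitude may be off by as much as 1e-06°.
So the N–S error is at most 1e-06 × 111000 = 0.111 m.
In feet: 0.111 m ÷ 0.3048 ≈ 0.36417 ft.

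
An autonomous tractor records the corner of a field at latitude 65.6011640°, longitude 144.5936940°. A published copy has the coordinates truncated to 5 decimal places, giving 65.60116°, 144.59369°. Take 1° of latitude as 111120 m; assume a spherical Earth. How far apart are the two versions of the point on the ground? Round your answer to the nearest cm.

48 cm

Δlat = 65.6011640 − 65.60116 = +0.0000040°; Δlon = 144.5936940 − 144.59369 = +0.0000040°.
North–south shift: 0.0000040 × 111120 = 0.44448 m.
East–west at this latitude: 0.0000040° × 111120 × cos 65.6012° ≈ 0.0000040 × 45902.1 = 0.183608 m.
Combined displacement = (0.44448² + 0.183608²)^½ ≈ 0.48091 m.
That is 0.48091 m = 48.091 cm.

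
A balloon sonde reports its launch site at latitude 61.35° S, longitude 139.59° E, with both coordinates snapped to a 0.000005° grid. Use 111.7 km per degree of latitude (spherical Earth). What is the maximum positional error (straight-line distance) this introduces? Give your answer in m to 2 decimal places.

With a 0.000005° grid the true value lies within half a step, ±0.000005°/2 = ±2.5e-06°, of the stored one.
N–S: 2.5e-06° × 111700 m/° = 0.27925 m.
Longitude error → 2.5e-06 × 111700 × cos 61.35° = 2.5e-06 × 111700 × 0.4795 ≈ 0.133889 m.
Combining orthogonally: (0.27925² + 0.133889²)^½ ≈ 0.309688 m.

0.31 m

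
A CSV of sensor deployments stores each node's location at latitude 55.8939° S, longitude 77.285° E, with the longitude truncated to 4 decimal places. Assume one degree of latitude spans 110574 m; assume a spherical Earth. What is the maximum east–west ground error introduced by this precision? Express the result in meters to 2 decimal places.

6.20 meters

Truncating at 4 decimal places can drop up to a full unit in the last place, so the longitude may be off by as much as 0.0001°.
At latitude 55.8939° a degree of longitude spans 110574 m × cos 55.8939° = 110574 × 0.5607 ≈ 62001.8 m.
So at most 0.0001° × 62001.8 ≈ 6.20018 m east–west.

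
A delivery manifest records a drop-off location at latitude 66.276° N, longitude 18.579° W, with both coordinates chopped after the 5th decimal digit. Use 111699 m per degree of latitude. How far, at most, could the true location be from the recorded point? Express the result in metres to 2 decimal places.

1.20 metres

Truncating at 5 decimal places can drop up to a full unit in the last place, so each coordinate may be off by as much as 1e-05°.
Latitude error → 1e-05 × 111699 = 1.11699 m along the meridian.
E–W at 66.276°: 1e-05° × 111699 × cos 66.276° = 1e-05 × 111699 × 0.4023 ≈ 0.4494 m.
Combining orthogonally: (1.11699² + 0.4494²)^½ ≈ 1.204 m.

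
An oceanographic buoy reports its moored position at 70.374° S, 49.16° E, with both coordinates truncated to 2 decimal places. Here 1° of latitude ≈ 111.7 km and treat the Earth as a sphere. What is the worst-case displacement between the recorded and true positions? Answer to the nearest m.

1178 m

Truncating at 2 decimal places can drop up to a full unit in the last place, so each coordinate may be off by as much as 0.01°.
North–south component: 0.01° × 111700 = 1117 m.
E–W at 70.374°: 0.01° × 111700 × cos 70.374° = 0.01 × 111700 × 0.3359 ≈ 375.177 m.
Combining orthogonally: (1117² + 375.177²)^½ ≈ 1178.32 m.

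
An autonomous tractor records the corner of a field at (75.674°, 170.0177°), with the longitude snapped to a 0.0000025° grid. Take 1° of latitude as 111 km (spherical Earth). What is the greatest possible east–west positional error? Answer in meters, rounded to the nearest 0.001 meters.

With a 0.0000025° grid the true value lies within half a step, ±0.0000025°/2 = ±1.25e-06°, of the stored one.
Parallels shrink by cos φ, so at 75.674° a degree of longitude is 111000 × 0.2474 ≈ 27465.7 m.
East–west error: 1.25e-06° × 27465.7 m/° ≈ 0.0343321 m.

0.034 meters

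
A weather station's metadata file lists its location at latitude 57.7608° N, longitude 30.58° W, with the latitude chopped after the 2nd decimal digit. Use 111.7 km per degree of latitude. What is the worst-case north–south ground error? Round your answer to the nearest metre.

1117 metres

Truncating at 2 decimal places can drop up to a full unit in the last place, so the latitude may be off by as much as 0.01°.
So the N–S error is at most 0.01 × 111700 = 1117 m.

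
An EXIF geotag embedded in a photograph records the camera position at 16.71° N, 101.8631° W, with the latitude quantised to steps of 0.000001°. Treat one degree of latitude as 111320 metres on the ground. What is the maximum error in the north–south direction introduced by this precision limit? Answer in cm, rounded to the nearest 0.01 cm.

5.57 cm

With a 0.000001° grid the true value lies within half a step, ±0.000001°/2 = ±5e-07°, of the stored one.
So the N–S error is at most 5e-07 × 111320 = 0.05566 m.
That is 0.05566 m = 5.566 cm.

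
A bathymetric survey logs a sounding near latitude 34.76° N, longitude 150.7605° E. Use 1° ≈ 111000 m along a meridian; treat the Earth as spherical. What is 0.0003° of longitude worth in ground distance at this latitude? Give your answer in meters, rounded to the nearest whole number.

27 meters

At 34.76° a degree of longitude is 111000 × cos 34.76° ≈ 91191.8 m, so 0.0003° corresponds to 27.3575 m.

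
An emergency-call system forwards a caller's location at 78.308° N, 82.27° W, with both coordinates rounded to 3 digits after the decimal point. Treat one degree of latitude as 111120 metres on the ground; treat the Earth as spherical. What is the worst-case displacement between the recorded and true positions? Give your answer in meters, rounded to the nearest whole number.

Rounding to 3 decimal places leaves each coordinate within ±0.0005° of the true value.
Latitude error → 0.0005 × 111120 = 55.56 m along the meridian.
E–W at 78.308°: 0.0005° × 111120 × cos 78.308° = 0.0005 × 111120 × 0.2027 ≈ 11.2593 m.
The two errors are perpendicular, so the maximum displacement is √(55.56² + 11.2593²) ≈ 56.6894 m.

57 meters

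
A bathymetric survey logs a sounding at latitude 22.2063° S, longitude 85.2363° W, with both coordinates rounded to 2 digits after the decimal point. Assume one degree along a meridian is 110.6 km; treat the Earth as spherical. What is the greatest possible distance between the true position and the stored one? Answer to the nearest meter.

Rounding to 2 decimal places leaves each coordinate within ±0.005° of the true value.
Latitude error → 0.005 × 110600 = 553 m along the meridian.
Longitude error → 0.005 × 110600 × cos 22.2063° = 0.005 × 110600 × 0.9258 ≈ 511.983 m.
The two errors are perpendicular, so the maximum displacement is √(553² + 511.983²) ≈ 753.615 m.

754 meters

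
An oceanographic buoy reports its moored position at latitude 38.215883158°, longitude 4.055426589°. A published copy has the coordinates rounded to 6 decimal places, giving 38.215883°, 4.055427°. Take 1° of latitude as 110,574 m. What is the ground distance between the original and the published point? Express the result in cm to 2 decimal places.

The latitude changed by +0.000000158° and the longitude by -0.000000411°.
N–S: 0.000000158° × 110574 m/° = 0.0174707 m.
East–west at this latitude: -0.000000411° × 110574 × cos 38.2159° ≈ -0.000000411 × 86876.4 = -0.0357062 m.
Combined displacement = (0.0174707² + 0.0357062²)^½ ≈ 0.0397512 m.
That is 0.0397512 m = 3.9751 cm.

3.98 cm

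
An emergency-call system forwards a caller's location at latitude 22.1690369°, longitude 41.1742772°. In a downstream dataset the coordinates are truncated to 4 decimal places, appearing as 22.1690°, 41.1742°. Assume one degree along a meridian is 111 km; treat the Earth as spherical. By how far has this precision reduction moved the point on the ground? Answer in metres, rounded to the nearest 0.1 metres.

Δlat = 22.1690369 − 22.1690 = +0.0000369°; Δlon = 41.1742772 − 41.1742 = +0.0000772°.
N–S: 0.0000369° × 111000 m/° = 4.0959 m.
East–west at this latitude: 0.0000772° × 111000 × cos 22.169° ≈ 0.0000772 × 102794 = 7.93572 m.
Combined displacement = (4.0959² + 7.93572²)^½ ≈ 8.9304 m.

8.9 metres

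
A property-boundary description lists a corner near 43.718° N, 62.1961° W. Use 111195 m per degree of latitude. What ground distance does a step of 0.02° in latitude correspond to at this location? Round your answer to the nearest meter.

Along a meridian 0.02° is 0.02 × 111195 = 2223.9 m.

2224 meters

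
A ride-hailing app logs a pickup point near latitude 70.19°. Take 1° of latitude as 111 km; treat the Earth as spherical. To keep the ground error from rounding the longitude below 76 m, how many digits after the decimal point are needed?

3 decimal places

At 70.19° one degree of longitude covers 111000 × cos 70.19° ≈ 111000 × 0.3389 ≈ 37618.1 m.
Rounding to N decimal places gives at most 0.5 × 10⁻ᴺ degrees of error, i.e. 0.5 × 10⁻ᴺ × 37618.1 m.
Need 0.5 × 37618.1 × 10⁻ᴺ ≤ 76 → 10⁻ᴺ ≤ 4.041e-03, so N ≥ 2.39.
N = 2 would give 188 m (too coarse); N = 3 gives 18.8 m ≤ 76 m.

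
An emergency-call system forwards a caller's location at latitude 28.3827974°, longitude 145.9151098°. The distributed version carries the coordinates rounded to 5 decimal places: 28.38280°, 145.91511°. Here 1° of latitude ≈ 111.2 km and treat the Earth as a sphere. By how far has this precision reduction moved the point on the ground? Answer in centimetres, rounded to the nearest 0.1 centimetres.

The latitude changed by -0.0000026° and the longitude by -0.0000002°.
N–S: -0.0000026° × 111200 m/° = -0.28912 m.
E–W at 28.3828°: -0.0000002° × 111200 × cos 28.3828° = -0.0000002 × 111200 × 0.8798 ≈ -0.0195666 m.
Distance: √(0.28912² + 0.0195666²) ≈ 0.289781 m.
That is 0.289781 m = 28.978 cm.

29.0 centimetres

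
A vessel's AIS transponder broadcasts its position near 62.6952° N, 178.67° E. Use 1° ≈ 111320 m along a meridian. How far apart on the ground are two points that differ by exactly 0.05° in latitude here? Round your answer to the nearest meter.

5566 meters

Along a meridian 0.05° is 0.05 × 111320 = 5566 m.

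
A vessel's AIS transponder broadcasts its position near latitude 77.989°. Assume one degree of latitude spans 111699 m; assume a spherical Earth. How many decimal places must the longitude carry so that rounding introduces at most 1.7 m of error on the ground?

At 77.989° one degree of longitude covers 111699 × cos 77.989° ≈ 111699 × 0.2081 ≈ 23244.5 m.
Rounding to N decimal places gives at most 0.5 × 10⁻ᴺ degrees of error, i.e. 0.5 × 10⁻ᴺ × 23244.5 m.
Setting 11622.3 × 10⁻ᴺ ≤ 1.7 gives 10ᴺ ≥ 6837, i.e. N ≥ 3.83.
At 3 places the error can reach 11.6 m, but 4 places keeps it to 1.16 m.

4 decimal places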